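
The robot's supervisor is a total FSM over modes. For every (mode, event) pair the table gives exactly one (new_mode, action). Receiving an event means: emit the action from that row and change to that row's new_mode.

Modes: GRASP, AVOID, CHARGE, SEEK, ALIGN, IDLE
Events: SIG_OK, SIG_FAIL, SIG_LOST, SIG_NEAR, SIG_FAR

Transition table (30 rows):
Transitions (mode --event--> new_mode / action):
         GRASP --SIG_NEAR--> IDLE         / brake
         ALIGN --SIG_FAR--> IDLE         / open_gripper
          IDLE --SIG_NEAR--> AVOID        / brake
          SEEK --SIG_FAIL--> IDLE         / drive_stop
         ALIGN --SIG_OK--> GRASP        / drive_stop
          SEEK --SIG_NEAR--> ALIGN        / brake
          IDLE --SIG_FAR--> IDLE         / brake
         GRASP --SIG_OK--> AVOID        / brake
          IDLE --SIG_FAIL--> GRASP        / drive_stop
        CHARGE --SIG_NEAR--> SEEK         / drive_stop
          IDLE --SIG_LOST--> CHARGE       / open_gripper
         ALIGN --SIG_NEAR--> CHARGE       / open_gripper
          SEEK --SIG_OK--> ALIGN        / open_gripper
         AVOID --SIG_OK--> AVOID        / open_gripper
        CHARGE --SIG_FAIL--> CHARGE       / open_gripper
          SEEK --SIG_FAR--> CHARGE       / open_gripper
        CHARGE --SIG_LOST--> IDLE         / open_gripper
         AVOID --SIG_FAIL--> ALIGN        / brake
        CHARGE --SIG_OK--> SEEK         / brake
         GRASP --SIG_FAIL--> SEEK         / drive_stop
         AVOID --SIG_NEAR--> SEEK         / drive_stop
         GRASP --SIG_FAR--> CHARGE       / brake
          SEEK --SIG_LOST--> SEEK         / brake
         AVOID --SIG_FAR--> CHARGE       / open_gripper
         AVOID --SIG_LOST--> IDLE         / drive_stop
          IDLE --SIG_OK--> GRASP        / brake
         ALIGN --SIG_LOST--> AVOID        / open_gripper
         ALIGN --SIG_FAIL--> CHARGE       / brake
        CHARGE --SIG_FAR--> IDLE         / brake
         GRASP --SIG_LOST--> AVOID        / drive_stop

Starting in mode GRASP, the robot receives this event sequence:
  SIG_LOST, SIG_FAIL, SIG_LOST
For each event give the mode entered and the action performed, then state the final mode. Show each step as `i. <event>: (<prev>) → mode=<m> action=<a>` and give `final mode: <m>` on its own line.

final mode: AVOID

1. SIG_LOST: (GRASP) → mode=AVOID action=drive_stop
2. SIG_FAIL: (AVOID) → mode=ALIGN action=brake
3. SIG_LOST: (ALIGN) → mode=AVOID action=open_gripper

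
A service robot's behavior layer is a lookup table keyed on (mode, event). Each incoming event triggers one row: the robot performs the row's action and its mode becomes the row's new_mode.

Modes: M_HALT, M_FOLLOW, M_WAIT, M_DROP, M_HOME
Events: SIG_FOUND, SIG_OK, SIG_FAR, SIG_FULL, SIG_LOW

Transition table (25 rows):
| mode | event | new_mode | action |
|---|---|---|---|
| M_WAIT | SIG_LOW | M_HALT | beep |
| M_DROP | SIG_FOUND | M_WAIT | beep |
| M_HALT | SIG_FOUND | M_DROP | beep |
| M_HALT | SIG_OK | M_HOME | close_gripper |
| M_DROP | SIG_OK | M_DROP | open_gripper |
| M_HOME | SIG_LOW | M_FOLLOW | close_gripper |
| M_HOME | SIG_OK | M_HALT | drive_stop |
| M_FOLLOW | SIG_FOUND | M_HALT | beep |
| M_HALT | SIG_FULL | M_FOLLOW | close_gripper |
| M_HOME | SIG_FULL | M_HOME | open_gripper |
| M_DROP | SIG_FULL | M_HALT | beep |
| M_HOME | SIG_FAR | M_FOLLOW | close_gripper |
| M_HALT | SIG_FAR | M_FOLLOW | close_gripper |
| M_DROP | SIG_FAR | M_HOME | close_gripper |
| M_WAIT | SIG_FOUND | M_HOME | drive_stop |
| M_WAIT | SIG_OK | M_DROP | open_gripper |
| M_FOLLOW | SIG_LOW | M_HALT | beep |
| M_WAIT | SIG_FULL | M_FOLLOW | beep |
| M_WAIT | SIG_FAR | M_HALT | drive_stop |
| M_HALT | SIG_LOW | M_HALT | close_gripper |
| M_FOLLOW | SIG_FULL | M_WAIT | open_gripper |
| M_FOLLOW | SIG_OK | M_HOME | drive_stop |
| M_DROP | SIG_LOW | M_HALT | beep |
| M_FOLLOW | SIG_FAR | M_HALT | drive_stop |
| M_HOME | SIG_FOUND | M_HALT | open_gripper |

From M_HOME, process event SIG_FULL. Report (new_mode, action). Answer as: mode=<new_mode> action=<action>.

current mode = M_HOME; filter table to that mode:
  (M_HOME, SIG_LOW) → (M_FOLLOW, close_gripper)
  (M_HOME, SIG_OK) → (M_HALT, drive_stop)
  (M_HOME, SIG_FULL) → (M_HOME, open_gripper)  ← event matches
  (M_HOME, SIG_FAR) → (M_FOLLOW, close_gripper)
  (M_HOME, SIG_FOUND) → (M_HALT, open_gripper)
event = SIG_FULL selects (M_HOME, open_gripper)

mode=M_HOME action=open_gripper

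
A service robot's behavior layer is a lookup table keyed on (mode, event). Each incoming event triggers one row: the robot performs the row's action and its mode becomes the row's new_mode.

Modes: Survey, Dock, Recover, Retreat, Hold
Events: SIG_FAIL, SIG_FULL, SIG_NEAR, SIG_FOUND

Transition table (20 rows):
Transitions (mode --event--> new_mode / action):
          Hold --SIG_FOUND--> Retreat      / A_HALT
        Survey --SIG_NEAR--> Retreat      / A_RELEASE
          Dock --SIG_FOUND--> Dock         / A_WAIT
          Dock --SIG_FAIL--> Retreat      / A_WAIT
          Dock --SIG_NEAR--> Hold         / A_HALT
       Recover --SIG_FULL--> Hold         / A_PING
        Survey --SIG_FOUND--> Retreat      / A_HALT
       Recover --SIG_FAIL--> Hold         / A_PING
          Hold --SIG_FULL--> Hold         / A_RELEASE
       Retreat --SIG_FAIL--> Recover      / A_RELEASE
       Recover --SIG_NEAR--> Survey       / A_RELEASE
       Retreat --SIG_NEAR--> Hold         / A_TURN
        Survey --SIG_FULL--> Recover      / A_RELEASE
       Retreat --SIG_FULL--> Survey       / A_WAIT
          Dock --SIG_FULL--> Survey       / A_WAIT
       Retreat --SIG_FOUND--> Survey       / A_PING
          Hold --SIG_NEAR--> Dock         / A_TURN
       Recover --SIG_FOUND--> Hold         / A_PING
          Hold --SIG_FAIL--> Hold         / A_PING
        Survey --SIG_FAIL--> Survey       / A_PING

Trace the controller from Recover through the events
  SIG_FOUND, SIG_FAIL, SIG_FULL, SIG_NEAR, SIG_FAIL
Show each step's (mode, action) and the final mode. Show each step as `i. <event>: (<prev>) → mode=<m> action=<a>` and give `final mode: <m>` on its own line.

1. SIG_FOUND: (Recover) → mode=Hold action=A_PING
2. SIG_FAIL: (Hold) → mode=Hold action=A_PING
3. SIG_FULL: (Hold) → mode=Hold action=A_RELEASE
4. SIG_NEAR: (Hold) → mode=Dock action=A_TURN
5. SIG_FAIL: (Dock) → mode=Retreat action=A_WAIT

final mode: Retreat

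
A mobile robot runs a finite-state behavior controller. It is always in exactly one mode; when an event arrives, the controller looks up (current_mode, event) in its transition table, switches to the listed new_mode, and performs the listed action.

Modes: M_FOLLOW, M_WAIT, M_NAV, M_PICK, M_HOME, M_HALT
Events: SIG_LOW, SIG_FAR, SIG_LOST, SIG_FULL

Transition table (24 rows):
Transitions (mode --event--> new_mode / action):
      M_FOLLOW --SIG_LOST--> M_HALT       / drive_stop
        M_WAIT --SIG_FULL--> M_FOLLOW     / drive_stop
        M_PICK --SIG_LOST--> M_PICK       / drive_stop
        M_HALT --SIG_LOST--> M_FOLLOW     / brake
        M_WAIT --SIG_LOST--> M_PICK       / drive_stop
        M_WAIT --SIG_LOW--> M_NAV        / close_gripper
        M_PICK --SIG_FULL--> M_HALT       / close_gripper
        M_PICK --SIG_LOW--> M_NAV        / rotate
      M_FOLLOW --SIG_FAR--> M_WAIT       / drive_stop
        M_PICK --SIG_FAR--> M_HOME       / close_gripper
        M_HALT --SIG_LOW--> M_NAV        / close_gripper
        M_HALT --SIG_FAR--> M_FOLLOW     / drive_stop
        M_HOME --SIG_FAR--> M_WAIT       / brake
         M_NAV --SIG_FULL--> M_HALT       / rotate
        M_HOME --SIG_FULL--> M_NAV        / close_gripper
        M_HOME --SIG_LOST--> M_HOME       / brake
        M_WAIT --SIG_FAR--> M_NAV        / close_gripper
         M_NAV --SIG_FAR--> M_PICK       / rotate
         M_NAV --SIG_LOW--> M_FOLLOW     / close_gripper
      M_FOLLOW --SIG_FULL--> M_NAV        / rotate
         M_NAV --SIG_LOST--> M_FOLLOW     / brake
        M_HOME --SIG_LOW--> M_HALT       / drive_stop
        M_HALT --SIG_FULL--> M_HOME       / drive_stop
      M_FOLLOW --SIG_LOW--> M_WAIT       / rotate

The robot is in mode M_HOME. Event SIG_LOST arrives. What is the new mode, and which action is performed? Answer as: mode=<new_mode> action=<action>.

current mode = M_HOME; filter table to that mode:
  (M_HOME, SIG_FAR) → (M_WAIT, brake)
  (M_HOME, SIG_FULL) → (M_NAV, close_gripper)
  (M_HOME, SIG_LOST) → (M_HOME, brake)  ← event matches
  (M_HOME, SIG_LOW) → (M_HALT, drive_stop)
event = SIG_LOST selects (M_HOME, brake)

mode=M_HOME action=brake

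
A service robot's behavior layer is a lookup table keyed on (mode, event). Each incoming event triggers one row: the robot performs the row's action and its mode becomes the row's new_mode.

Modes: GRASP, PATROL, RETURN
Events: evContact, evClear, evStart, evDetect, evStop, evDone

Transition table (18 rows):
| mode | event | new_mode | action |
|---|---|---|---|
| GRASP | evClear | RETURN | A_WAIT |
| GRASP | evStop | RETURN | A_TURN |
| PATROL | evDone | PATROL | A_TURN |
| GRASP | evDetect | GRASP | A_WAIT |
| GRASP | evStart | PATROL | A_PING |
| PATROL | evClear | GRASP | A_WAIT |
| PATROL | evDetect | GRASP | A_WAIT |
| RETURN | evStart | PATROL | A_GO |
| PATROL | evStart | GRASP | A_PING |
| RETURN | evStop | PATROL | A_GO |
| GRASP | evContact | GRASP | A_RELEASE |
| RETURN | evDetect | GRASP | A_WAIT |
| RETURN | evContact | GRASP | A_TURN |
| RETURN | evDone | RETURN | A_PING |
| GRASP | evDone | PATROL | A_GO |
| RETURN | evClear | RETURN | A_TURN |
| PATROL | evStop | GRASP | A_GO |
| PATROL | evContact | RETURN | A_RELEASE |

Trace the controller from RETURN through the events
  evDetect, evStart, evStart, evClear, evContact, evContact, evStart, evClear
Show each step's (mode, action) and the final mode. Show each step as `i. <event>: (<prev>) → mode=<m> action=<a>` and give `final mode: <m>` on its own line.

final mode: GRASP

1. evDetect: (RETURN) → mode=GRASP action=A_WAIT
2. evStart: (GRASP) → mode=PATROL action=A_PING
3. evStart: (PATROL) → mode=GRASP action=A_PING
4. evClear: (GRASP) → mode=RETURN action=A_WAIT
5. evContact: (RETURN) → mode=GRASP action=A_TURN
6. evContact: (GRASP) → mode=GRASP action=A_RELEASE
7. evStart: (GRASP) → mode=PATROL action=A_PING
8. evClear: (PATROL) → mode=GRASP action=A_WAIT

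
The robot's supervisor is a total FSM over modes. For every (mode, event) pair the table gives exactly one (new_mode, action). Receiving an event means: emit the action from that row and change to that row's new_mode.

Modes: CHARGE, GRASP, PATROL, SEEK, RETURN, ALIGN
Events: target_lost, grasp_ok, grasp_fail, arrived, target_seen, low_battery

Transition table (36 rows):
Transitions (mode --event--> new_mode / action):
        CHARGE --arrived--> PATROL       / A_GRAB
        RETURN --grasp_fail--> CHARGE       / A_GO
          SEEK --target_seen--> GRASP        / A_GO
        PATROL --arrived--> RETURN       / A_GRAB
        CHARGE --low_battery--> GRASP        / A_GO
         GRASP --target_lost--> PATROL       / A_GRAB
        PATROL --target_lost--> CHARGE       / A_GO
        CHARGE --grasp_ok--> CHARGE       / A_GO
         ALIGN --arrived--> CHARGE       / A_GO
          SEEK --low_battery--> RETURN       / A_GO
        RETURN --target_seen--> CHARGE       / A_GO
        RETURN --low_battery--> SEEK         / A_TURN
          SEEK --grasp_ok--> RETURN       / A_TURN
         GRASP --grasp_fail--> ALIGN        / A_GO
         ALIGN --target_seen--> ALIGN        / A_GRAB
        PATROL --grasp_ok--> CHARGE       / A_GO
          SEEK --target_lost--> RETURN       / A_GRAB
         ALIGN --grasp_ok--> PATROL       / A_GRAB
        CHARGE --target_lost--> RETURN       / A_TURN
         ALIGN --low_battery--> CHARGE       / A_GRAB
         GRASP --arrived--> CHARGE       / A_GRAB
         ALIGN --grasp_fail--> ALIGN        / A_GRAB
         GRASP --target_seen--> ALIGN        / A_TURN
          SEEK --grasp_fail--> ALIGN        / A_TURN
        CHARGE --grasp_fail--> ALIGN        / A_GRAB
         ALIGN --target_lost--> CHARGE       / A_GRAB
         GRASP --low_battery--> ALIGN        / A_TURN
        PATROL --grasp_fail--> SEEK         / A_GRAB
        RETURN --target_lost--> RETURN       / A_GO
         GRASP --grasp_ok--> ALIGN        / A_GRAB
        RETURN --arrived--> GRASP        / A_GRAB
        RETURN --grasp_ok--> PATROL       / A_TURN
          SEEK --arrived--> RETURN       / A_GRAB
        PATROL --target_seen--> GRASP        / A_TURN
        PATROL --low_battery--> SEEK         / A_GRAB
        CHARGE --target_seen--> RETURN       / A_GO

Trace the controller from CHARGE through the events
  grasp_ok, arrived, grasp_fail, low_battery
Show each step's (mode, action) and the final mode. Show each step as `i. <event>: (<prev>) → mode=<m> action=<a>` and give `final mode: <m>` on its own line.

final mode: RETURN

1. grasp_ok: (CHARGE) → mode=CHARGE action=A_GO
2. arrived: (CHARGE) → mode=PATROL action=A_GRAB
3. grasp_fail: (PATROL) → mode=SEEK action=A_GRAB
4. low_battery: (SEEK) → mode=RETURN action=A_GO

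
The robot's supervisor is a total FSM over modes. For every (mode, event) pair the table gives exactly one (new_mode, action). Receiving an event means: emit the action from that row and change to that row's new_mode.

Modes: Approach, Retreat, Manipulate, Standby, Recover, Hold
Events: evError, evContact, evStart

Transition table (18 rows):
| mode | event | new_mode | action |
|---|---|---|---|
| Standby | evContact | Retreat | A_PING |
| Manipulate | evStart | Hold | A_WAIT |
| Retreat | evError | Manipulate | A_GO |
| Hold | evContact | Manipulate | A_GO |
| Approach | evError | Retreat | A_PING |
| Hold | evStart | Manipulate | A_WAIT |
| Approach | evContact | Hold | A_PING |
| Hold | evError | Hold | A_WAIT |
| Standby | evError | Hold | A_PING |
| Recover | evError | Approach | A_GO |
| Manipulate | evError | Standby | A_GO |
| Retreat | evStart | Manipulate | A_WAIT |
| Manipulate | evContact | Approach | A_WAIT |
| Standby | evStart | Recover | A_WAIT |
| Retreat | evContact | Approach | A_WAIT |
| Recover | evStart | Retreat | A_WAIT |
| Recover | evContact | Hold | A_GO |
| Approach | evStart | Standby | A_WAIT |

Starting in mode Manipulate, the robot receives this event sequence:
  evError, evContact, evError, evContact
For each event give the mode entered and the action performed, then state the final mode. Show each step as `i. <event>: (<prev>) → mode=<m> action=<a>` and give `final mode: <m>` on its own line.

1. evError: (Manipulate) → mode=Standby action=A_GO
2. evContact: (Standby) → mode=Retreat action=A_PING
3. evError: (Retreat) → mode=Manipulate action=A_GO
4. evContact: (Manipulate) → mode=Approach action=A_WAIT

final mode: Approach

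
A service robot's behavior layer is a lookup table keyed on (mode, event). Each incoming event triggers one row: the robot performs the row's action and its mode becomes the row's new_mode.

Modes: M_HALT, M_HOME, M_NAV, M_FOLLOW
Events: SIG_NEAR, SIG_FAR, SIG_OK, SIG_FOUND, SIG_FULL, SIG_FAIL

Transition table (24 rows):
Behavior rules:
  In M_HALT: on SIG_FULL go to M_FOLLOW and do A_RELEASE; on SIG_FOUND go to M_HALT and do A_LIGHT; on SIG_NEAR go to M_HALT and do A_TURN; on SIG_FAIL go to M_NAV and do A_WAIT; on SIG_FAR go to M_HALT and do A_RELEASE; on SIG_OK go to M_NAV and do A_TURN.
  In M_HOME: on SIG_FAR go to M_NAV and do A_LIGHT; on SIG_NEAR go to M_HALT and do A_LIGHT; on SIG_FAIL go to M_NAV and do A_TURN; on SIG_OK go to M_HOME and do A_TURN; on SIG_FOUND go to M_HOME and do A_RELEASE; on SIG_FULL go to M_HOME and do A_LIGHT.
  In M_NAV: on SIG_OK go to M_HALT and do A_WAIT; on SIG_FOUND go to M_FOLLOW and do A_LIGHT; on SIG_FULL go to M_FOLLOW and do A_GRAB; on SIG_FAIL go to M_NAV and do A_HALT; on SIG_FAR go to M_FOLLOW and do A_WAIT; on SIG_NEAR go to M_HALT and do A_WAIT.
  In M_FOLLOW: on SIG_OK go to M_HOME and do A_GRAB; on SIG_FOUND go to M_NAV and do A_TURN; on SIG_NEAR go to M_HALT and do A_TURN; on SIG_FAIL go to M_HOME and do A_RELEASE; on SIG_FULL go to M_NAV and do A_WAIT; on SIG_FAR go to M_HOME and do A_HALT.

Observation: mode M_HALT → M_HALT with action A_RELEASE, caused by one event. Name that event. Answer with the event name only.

SIG_FAR

try SIG_NEAR: (M_HALT, SIG_NEAR) → (M_HALT, A_TURN)
try SIG_FAR: (M_HALT, SIG_FAR) → (M_HALT, A_RELEASE)  ← matches
try SIG_OK: (M_HALT, SIG_OK) → (M_NAV, A_TURN)
try SIG_FOUND: (M_HALT, SIG_FOUND) → (M_HALT, A_LIGHT)
try SIG_FULL: (M_HALT, SIG_FULL) → (M_FOLLOW, A_RELEASE)
try SIG_FAIL: (M_HALT, SIG_FAIL) → (M_NAV, A_WAIT)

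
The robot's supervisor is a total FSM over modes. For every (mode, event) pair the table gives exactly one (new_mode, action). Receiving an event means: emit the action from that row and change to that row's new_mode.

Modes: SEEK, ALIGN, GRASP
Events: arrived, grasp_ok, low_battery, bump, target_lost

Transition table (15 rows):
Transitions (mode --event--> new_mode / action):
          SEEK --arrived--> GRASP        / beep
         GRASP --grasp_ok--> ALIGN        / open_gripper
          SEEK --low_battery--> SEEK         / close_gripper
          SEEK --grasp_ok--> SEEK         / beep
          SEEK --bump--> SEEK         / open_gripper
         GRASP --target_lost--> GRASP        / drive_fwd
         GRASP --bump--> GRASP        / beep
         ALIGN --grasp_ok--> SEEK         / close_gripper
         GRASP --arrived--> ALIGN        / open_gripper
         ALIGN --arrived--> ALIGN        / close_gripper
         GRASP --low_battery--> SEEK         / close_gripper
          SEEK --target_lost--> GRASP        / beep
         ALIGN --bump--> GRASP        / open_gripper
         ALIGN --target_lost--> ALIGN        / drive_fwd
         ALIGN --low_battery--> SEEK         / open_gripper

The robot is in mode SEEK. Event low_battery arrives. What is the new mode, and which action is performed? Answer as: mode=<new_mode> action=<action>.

current mode = SEEK; filter table to that mode:
  (SEEK, arrived) → (GRASP, beep)
  (SEEK, low_battery) → (SEEK, close_gripper)  ← event matches
  (SEEK, grasp_ok) → (SEEK, beep)
  (SEEK, bump) → (SEEK, open_gripper)
  (SEEK, target_lost) → (GRASP, beep)
event = low_battery selects (SEEK, close_gripper)

mode=SEEK action=close_gripper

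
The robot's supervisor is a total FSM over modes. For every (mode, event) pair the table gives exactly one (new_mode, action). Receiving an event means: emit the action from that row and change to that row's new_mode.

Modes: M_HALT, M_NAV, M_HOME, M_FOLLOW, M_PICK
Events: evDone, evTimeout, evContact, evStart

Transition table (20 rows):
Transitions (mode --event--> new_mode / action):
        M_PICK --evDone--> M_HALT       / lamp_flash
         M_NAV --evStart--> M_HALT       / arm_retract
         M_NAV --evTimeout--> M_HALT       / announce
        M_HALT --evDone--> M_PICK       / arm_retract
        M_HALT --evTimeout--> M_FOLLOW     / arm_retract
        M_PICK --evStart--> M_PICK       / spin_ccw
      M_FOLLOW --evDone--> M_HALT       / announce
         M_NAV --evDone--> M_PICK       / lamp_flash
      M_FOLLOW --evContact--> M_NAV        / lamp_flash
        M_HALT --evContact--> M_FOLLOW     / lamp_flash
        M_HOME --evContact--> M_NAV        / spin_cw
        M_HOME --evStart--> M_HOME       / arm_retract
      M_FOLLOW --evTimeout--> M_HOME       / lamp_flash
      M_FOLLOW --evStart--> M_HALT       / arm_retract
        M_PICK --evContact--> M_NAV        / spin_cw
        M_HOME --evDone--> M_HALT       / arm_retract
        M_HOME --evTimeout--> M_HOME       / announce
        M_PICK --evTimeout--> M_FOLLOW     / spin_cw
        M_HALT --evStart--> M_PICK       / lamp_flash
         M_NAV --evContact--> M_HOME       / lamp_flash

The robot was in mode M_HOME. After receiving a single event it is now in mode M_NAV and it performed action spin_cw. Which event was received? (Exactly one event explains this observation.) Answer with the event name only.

try evDone: (M_HOME, evDone) → (M_HALT, arm_retract)
try evTimeout: (M_HOME, evTimeout) → (M_HOME, announce)
try evContact: (M_HOME, evContact) → (M_NAV, spin_cw)  ← matches
try evStart: (M_HOME, evStart) → (M_HOME, arm_retract)

evContact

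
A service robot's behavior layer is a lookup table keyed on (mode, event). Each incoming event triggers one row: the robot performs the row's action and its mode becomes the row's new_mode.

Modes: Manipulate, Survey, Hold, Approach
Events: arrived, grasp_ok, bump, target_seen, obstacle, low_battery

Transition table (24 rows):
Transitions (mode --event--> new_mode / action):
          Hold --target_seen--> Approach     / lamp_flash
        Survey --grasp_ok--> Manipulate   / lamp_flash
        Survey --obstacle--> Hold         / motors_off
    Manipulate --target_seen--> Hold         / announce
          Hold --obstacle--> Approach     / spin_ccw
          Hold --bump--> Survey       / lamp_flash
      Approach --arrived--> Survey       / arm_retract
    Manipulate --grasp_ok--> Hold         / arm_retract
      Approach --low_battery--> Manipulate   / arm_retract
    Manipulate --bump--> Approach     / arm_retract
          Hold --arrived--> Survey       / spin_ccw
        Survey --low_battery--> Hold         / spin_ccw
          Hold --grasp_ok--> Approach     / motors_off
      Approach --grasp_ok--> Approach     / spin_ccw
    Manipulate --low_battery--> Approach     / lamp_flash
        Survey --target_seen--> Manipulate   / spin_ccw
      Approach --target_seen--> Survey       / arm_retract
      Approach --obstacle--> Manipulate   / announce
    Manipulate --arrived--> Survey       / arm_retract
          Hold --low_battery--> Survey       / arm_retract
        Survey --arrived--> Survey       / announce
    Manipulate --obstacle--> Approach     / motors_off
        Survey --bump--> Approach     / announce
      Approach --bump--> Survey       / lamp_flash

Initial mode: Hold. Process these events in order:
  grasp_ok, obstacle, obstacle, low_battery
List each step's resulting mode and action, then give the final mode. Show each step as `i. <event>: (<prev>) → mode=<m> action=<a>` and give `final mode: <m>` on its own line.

final mode: Manipulate

1. grasp_ok: (Hold) → mode=Approach action=motors_off
2. obstacle: (Approach) → mode=Manipulate action=announce
3. obstacle: (Manipulate) → mode=Approach action=motors_off
4. low_battery: (Approach) → mode=Manipulate action=arm_retract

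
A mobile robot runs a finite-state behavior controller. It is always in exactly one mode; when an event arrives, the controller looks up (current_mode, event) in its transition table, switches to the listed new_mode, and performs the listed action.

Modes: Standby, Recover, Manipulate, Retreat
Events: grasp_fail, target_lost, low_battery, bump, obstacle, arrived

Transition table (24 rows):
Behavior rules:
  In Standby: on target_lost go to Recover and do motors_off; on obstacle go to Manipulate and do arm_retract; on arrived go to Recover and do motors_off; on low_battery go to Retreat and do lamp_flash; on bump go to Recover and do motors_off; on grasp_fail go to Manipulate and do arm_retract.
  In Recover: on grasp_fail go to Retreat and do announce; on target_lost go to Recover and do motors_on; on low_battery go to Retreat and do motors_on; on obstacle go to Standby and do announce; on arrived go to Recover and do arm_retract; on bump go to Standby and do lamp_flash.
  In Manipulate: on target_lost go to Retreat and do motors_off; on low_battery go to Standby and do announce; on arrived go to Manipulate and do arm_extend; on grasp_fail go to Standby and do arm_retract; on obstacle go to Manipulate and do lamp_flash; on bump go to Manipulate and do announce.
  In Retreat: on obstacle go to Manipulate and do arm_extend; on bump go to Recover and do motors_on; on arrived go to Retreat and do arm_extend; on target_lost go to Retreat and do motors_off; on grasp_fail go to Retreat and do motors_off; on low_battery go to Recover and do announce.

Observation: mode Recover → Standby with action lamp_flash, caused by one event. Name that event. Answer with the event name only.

bump

try grasp_fail: (Recover, grasp_fail) → (Retreat, announce)
try target_lost: (Recover, target_lost) → (Recover, motors_on)
try low_battery: (Recover, low_battery) → (Retreat, motors_on)
try bump: (Recover, bump) → (Standby, lamp_flash)  ← matches
try obstacle: (Recover, obstacle) → (Standby, announce)
try arrived: (Recover, arrived) → (Recover, arm_retract)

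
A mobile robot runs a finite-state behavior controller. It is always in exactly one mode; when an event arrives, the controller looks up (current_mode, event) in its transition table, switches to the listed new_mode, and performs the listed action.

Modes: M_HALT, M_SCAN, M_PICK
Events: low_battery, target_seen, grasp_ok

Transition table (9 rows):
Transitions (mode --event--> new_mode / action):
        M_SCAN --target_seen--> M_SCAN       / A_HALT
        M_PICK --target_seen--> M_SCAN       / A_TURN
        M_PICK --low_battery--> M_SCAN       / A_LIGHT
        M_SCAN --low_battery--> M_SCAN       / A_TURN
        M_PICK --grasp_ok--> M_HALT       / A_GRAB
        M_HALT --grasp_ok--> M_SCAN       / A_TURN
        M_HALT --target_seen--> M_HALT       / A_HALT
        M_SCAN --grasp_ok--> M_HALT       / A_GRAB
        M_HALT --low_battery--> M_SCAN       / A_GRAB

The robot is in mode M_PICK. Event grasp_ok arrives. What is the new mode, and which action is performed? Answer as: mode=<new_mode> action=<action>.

mode=M_HALT action=A_GRAB

current mode = M_PICK; filter table to that mode:
  (M_PICK, target_seen) → (M_SCAN, A_TURN)
  (M_PICK, low_battery) → (M_SCAN, A_LIGHT)
  (M_PICK, grasp_ok) → (M_HALT, A_GRAB)  ← event matches
event = grasp_ok selects (M_HALT, A_GRAB)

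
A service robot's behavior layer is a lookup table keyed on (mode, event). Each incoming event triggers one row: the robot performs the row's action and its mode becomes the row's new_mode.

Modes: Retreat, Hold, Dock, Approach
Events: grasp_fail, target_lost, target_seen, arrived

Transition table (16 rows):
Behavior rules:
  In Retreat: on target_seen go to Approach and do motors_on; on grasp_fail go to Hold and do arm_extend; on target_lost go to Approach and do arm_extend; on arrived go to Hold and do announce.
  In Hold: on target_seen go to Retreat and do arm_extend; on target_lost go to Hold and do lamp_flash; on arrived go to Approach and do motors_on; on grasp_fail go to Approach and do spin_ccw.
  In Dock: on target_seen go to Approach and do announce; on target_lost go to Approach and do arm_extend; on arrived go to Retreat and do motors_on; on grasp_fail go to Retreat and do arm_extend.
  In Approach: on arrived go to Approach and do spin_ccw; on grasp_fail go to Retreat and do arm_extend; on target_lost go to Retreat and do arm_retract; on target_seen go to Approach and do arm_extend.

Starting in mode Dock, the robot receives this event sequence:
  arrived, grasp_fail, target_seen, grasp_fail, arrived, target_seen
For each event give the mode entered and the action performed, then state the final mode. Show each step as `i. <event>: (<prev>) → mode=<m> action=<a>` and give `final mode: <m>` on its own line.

final mode: Approach

1. arrived: (Dock) → mode=Retreat action=motors_on
2. grasp_fail: (Retreat) → mode=Hold action=arm_extend
3. target_seen: (Hold) → mode=Retreat action=arm_extend
4. grasp_fail: (Retreat) → mode=Hold action=arm_extend
5. arrived: (Hold) → mode=Approach action=motors_on
6. target_seen: (Approach) → mode=Approach action=arm_extend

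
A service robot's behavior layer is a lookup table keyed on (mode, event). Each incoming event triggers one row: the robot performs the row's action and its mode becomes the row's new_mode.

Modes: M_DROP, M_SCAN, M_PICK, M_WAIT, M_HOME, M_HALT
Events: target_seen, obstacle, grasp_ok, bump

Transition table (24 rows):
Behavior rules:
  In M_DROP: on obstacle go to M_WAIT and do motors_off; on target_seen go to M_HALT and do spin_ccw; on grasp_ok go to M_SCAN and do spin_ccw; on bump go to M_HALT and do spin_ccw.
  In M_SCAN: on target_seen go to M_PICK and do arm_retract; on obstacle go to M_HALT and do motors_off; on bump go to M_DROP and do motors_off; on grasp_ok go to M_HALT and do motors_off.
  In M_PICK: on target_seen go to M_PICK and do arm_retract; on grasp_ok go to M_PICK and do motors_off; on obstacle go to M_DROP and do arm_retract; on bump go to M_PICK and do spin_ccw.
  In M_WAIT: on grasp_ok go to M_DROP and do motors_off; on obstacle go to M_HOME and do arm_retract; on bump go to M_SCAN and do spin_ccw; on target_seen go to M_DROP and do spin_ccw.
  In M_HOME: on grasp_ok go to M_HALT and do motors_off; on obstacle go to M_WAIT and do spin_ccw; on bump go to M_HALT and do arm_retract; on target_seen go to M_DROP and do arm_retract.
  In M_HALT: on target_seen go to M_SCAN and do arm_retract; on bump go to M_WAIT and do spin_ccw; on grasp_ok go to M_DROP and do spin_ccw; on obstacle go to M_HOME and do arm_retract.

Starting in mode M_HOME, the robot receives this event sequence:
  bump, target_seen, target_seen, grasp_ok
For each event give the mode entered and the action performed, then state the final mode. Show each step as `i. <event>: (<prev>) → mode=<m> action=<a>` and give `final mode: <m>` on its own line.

1. bump: (M_HOME) → mode=M_HALT action=arm_retract
2. target_seen: (M_HALT) → mode=M_SCAN action=arm_retract
3. target_seen: (M_SCAN) → mode=M_PICK action=arm_retract
4. grasp_ok: (M_PICK) → mode=M_PICK action=motors_off

final mode: M_PICK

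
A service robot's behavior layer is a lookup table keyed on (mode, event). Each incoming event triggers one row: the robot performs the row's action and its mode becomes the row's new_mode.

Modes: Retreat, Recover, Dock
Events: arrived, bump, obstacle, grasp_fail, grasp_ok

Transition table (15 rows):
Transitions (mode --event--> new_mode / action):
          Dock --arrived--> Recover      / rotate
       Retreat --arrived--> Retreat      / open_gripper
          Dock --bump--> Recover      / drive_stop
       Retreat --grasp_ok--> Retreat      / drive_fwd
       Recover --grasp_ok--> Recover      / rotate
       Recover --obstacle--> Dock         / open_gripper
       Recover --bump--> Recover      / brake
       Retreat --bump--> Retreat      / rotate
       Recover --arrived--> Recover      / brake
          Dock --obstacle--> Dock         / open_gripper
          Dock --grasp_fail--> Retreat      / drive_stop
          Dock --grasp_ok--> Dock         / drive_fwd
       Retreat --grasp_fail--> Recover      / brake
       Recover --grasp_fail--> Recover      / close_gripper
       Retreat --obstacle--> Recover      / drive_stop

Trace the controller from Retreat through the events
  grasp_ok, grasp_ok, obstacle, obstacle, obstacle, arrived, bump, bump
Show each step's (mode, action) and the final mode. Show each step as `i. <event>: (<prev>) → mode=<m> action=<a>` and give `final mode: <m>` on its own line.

final mode: Recover

1. grasp_ok: (Retreat) → mode=Retreat action=drive_fwd
2. grasp_ok: (Retreat) → mode=Retreat action=drive_fwd
3. obstacle: (Retreat) → mode=Recover action=drive_stop
4. obstacle: (Recover) → mode=Dock action=open_gripper
5. obstacle: (Dock) → mode=Dock action=open_gripper
6. arrived: (Dock) → mode=Recover action=rotate
7. bump: (Recover) → mode=Recover action=brake
8. bump: (Recover) → mode=Recover action=brake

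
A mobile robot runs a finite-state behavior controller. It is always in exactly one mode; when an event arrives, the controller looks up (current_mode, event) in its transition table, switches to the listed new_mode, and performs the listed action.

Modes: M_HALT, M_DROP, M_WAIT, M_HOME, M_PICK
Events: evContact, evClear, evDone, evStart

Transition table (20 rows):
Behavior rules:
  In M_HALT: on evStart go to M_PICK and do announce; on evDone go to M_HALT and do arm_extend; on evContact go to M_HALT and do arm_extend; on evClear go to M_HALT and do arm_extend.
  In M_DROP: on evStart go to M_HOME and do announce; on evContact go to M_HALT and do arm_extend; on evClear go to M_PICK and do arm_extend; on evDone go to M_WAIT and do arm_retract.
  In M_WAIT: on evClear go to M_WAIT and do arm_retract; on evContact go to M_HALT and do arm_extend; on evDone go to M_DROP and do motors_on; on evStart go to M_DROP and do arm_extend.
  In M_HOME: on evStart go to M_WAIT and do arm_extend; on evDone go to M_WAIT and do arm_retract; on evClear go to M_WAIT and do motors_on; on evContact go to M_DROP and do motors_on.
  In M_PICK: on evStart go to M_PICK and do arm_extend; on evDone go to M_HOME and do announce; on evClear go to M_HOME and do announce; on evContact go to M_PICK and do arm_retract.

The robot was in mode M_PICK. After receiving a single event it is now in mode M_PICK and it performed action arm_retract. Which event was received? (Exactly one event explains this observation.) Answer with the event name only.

evContact

try evContact: (M_PICK, evContact) → (M_PICK, arm_retract)  ← matches
try evClear: (M_PICK, evClear) → (M_HOME, announce)
try evDone: (M_PICK, evDone) → (M_HOME, announce)
try evStart: (M_PICK, evStart) → (M_PICK, arm_extend)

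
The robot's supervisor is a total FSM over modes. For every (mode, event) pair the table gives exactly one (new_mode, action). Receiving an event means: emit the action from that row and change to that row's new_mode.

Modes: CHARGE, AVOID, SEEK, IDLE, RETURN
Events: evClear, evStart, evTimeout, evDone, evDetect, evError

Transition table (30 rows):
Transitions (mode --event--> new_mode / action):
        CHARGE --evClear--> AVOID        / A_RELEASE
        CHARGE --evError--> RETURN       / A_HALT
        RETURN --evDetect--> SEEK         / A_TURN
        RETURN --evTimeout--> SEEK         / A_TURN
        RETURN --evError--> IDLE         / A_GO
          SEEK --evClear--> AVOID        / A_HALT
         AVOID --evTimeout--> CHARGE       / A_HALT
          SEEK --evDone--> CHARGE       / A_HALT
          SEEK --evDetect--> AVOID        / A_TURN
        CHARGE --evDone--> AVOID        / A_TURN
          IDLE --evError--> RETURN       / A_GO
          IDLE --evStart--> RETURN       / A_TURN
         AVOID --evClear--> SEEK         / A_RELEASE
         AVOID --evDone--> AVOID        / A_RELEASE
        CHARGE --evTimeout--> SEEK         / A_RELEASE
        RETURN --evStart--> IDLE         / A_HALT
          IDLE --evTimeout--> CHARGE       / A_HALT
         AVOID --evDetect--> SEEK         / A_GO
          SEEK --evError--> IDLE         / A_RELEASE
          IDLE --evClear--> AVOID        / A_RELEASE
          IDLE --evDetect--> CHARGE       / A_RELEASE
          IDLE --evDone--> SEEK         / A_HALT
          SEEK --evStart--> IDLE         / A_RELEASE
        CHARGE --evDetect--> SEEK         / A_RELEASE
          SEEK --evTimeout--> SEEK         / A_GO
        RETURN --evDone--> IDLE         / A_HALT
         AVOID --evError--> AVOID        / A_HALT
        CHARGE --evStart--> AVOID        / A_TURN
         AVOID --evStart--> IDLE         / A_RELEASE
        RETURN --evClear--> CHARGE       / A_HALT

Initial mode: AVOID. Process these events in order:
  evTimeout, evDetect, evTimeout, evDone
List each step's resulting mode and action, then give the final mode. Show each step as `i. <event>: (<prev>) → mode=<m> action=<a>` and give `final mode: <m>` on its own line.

final mode: CHARGE

1. evTimeout: (AVOID) → mode=CHARGE action=A_HALT
2. evDetect: (CHARGE) → mode=SEEK action=A_RELEASE
3. evTimeout: (SEEK) → mode=SEEK action=A_GO
4. evDone: (SEEK) → mode=CHARGE action=A_HALT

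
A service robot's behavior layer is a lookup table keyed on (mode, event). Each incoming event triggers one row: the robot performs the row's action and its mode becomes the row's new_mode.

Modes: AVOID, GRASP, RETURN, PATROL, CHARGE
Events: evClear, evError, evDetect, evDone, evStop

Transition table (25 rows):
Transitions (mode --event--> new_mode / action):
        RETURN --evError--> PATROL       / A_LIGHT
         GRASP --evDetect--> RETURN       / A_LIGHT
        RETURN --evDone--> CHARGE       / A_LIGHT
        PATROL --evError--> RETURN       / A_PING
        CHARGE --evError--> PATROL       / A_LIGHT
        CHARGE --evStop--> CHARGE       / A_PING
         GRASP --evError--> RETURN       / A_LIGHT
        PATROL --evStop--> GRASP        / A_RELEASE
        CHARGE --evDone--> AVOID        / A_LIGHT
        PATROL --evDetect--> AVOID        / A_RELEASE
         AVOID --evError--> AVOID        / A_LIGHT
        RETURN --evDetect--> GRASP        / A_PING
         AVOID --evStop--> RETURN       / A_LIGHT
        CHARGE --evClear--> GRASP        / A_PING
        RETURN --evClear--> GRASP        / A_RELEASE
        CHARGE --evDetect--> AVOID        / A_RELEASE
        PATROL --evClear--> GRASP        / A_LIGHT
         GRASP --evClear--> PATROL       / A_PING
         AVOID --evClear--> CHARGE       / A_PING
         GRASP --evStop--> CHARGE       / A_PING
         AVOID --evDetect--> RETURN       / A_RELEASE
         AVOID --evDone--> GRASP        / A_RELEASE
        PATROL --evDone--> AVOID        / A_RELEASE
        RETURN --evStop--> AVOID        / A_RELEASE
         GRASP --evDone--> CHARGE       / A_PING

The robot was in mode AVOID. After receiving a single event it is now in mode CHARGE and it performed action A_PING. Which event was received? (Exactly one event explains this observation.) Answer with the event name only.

evClear

try evClear: (AVOID, evClear) → (CHARGE, A_PING)  ← matches
try evError: (AVOID, evError) → (AVOID, A_LIGHT)
try evDetect: (AVOID, evDetect) → (RETURN, A_RELEASE)
try evDone: (AVOID, evDone) → (GRASP, A_RELEASE)
try evStop: (AVOID, evStop) → (RETURN, A_LIGHT)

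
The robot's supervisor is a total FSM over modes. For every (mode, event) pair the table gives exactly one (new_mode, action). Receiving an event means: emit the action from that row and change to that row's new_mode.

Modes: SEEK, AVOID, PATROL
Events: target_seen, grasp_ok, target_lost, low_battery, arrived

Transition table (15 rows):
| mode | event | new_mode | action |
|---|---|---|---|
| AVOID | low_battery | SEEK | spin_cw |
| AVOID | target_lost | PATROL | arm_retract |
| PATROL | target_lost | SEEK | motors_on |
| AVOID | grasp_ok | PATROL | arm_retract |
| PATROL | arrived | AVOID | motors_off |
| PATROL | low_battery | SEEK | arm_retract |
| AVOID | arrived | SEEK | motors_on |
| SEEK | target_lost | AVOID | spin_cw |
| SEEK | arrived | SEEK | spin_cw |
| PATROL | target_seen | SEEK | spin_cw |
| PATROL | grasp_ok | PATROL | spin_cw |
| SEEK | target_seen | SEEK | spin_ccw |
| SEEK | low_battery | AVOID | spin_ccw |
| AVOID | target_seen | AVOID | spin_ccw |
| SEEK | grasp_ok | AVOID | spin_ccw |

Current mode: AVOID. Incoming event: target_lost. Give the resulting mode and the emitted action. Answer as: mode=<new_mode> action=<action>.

current mode = AVOID; filter table to that mode:
  (AVOID, low_battery) → (SEEK, spin_cw)
  (AVOID, target_lost) → (PATROL, arm_retract)  ← event matches
  (AVOID, grasp_ok) → (PATROL, arm_retract)
  (AVOID, arrived) → (SEEK, motors_on)
  (AVOID, target_seen) → (AVOID, spin_ccw)
event = target_lost selects (PATROL, arm_retract)

mode=PATROL action=arm_retract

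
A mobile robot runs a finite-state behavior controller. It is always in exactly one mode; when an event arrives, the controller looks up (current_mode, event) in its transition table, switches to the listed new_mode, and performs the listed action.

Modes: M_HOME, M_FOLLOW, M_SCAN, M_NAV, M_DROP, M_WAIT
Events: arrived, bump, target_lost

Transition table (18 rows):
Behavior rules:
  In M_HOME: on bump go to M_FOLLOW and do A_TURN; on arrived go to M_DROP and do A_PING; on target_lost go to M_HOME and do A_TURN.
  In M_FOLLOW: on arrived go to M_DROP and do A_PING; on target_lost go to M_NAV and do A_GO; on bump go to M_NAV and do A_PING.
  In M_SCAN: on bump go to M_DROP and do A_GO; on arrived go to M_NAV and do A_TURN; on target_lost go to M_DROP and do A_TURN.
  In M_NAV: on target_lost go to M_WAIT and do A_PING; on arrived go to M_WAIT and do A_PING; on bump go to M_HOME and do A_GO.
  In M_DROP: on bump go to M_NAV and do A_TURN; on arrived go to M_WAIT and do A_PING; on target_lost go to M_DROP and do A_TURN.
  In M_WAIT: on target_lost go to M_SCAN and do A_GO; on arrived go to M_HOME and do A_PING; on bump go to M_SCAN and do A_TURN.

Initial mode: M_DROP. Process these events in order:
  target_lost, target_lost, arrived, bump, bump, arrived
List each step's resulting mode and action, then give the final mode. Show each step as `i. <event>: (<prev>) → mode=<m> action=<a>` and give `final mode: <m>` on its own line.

1. target_lost: (M_DROP) → mode=M_DROP action=A_TURN
2. target_lost: (M_DROP) → mode=M_DROP action=A_TURN
3. arrived: (M_DROP) → mode=M_WAIT action=A_PING
4. bump: (M_WAIT) → mode=M_SCAN action=A_TURN
5. bump: (M_SCAN) → mode=M_DROP action=A_GO
6. arrived: (M_DROP) → mode=M_WAIT action=A_PING

final mode: M_WAIT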